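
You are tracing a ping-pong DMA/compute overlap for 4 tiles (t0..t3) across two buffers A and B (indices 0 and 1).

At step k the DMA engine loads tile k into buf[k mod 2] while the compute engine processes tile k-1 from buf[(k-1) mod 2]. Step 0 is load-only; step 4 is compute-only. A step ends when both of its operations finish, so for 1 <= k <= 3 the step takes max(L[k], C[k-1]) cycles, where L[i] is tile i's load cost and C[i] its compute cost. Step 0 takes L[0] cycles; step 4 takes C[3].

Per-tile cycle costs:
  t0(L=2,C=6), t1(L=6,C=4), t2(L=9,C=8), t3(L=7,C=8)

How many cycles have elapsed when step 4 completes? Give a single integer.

  0. 2=2c; end=2; A:t0 B:-
  1. max(6,6)=6c; end=8; A:t0 B:t1
  2. max(9,4)=9c; end=17; A:t2 B:t1
  3. max(7,8)=8c; end=25; A:t2 B:t3
  4. 8=8c; end=33; A:t2 B:t3

end_cycle[4] = 33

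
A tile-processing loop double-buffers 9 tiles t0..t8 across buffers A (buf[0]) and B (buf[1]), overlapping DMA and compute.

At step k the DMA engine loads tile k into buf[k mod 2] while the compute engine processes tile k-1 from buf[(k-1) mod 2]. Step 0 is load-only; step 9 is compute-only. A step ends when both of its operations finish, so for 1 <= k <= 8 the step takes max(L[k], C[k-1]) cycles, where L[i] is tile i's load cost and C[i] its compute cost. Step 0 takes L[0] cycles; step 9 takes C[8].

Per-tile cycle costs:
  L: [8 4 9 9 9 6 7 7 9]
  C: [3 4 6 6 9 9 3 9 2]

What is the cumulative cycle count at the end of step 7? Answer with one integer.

step 0: L[0]=8 → dur=8, Σ=8 | A=load:t0 B=idle [load-only]
step 1: L[1]=4 C[0]=3 → dur=4, Σ=12 | A=compute:t0 B=load:t1 [load-bound]
step 2: L[2]=9 C[1]=4 → dur=9, Σ=21 | A=load:t2 B=compute:t1 [load-bound]
step 3: L[3]=9 C[2]=6 → dur=9, Σ=30 | A=compute:t2 B=load:t3 [load-bound]
step 4: L[4]=9 C[3]=6 → dur=9, Σ=39 | A=load:t4 B=compute:t3 [load-bound]
step 5: L[5]=6 C[4]=9 → dur=9, Σ=48 | A=compute:t4 B=load:t5 [compute-bound]
step 6: L[6]=7 C[5]=9 → dur=9, Σ=57 | A=load:t6 B=compute:t5 [compute-bound]
step 7: L[7]=7 C[6]=3 → dur=7, Σ=64 | A=compute:t6 B=load:t7 [load-bound]
step 8: L[8]=9 C[7]=9 → dur=9, Σ=73 | A=load:t8 B=compute:t7 [tied]
step 9: C[8]=2 → dur=2, Σ=75 | A=compute:t8 B=idle [compute-only]

end_cycle[7] = 64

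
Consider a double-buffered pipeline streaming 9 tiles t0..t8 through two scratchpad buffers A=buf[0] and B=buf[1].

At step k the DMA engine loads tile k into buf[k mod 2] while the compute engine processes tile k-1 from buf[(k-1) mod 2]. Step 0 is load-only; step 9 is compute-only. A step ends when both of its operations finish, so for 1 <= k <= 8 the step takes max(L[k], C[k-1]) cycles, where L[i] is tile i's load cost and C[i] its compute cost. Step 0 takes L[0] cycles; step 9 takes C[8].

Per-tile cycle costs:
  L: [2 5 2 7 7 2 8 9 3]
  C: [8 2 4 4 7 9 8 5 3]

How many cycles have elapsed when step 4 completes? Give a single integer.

k=0 load=t0/2c comp=- wait=2 total=2
k=1 load=t1/5c comp=t0/8c wait=8 total=10
k=2 load=t2/2c comp=t1/2c wait=2 total=12
k=3 load=t3/7c comp=t2/4c wait=7 total=19
k=4 load=t4/7c comp=t3/4c wait=7 total=26
k=5 load=t5/2c comp=t4/7c wait=7 total=33
k=6 load=t6/8c comp=t5/9c wait=9 total=42
k=7 load=t7/9c comp=t6/8c wait=9 total=51
k=8 load=t8/3c comp=t7/5c wait=5 total=56
k=9 load=- comp=t8/3c wait=3 total=59

end_cycle[4] = 26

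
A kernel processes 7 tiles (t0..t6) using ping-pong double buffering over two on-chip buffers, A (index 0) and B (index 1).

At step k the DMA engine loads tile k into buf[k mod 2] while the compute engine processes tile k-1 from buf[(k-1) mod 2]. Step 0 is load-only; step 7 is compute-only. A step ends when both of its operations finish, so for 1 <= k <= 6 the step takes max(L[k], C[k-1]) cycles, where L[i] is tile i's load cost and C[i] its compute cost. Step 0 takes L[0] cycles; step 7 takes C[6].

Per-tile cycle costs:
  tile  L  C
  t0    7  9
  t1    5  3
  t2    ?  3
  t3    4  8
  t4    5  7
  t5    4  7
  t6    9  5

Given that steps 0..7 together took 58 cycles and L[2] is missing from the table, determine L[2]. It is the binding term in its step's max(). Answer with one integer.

step 0: dur = L[0]=7 = 7
step 1: dur = max(L[1]=5, C[0]=9) = 9
step 2: dur = max(L[2]=?, C[1]=3) = L[2]  (unknown; binding)
step 3: dur = max(L[3]=4, C[2]=3) = 4
step 4: dur = max(L[4]=5, C[3]=8) = 8
step 5: dur = max(L[5]=4, C[4]=7) = 7
step 6: dur = max(L[6]=9, C[5]=7) = 9
step 7: dur = C[6]=5 = 5
sum of known step durations = 49
dur[2] = total - known = 58 - 49 = 9
L[2] is the binding max in step 2, so L[2] = dur[2] = 9

L[2] = 9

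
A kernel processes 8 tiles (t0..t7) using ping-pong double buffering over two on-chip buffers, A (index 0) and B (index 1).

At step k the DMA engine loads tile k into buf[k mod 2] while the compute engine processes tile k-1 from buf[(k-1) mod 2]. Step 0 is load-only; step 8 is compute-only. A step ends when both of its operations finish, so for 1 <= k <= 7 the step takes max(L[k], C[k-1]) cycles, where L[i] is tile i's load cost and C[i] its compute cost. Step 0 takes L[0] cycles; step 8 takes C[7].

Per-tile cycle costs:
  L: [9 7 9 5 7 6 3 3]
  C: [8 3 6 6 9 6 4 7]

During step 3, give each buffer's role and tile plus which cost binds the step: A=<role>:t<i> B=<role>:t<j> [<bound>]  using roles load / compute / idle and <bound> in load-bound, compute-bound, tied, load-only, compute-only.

step 0: L[0]=9 → dur=9, Σ=9 | A=load:t0 B=idle [load-only]
step 1: L[1]=7 C[0]=8 → dur=8, Σ=17 | A=compute:t0 B=load:t1 [compute-bound]
step 2: L[2]=9 C[1]=3 → dur=9, Σ=26 | A=load:t2 B=compute:t1 [load-bound]
step 3: L[3]=5 C[2]=6 → dur=6, Σ=32 | A=compute:t2 B=load:t3 [compute-bound]
step 4: L[4]=7 C[3]=6 → dur=7, Σ=39 | A=load:t4 B=compute:t3 [load-bound]
step 5: L[5]=6 C[4]=9 → dur=9, Σ=48 | A=compute:t4 B=load:t5 [compute-bound]
step 6: L[6]=3 C[5]=6 → dur=6, Σ=54 | A=load:t6 B=compute:t5 [compute-bound]
step 7: L[7]=3 C[6]=4 → dur=4, Σ=58 | A=compute:t6 B=load:t7 [compute-bound]
step 8: C[7]=7 → dur=7, Σ=65 | A=idle B=compute:t7 [compute-only]

step 3: A=compute:t2 B=load:t3 [compute-bound]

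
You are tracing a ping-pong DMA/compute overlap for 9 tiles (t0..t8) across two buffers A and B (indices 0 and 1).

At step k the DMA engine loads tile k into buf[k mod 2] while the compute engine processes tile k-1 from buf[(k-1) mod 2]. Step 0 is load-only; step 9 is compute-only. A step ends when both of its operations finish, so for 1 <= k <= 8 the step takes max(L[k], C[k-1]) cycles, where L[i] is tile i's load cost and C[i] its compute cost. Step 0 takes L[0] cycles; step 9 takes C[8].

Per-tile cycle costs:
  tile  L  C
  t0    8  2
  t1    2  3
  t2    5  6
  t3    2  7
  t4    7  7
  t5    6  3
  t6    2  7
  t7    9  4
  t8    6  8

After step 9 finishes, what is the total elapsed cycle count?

k=0 load=t0/8c comp=- wait=8 total=8
k=1 load=t1/2c comp=t0/2c wait=2 total=10
k=2 load=t2/5c comp=t1/3c wait=5 total=15
k=3 load=t3/2c comp=t2/6c wait=6 total=21
k=4 load=t4/7c comp=t3/7c wait=7 total=28
k=5 load=t5/6c comp=t4/7c wait=7 total=35
k=6 load=t6/2c comp=t5/3c wait=3 total=38
k=7 load=t7/9c comp=t6/7c wait=9 total=47
k=8 load=t8/6c comp=t7/4c wait=6 total=53
k=9 load=- comp=t8/8c wait=8 total=61

end_cycle[9] = 61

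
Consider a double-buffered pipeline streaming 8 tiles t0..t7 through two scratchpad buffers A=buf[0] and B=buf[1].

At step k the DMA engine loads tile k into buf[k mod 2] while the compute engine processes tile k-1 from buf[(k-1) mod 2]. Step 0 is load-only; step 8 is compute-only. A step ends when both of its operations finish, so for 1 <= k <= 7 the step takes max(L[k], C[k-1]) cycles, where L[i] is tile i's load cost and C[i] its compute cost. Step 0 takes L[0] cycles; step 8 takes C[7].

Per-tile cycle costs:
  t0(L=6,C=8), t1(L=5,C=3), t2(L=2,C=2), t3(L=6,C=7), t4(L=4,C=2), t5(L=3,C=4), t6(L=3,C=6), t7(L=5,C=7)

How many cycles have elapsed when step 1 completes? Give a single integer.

end_cycle[1] = 14

  0. 6=6c; end=6; A:t0 B:-
  1. max(5,8)=8c; end=14; A:t0 B:t1
  2. max(2,3)=3c; end=17; A:t2 B:t1
  3. max(6,2)=6c; end=23; A:t2 B:t3
  4. max(4,7)=7c; end=30; A:t4 B:t3
  5. max(3,2)=3c; end=33; A:t4 B:t5
  6. max(3,4)=4c; end=37; A:t6 B:t5
  7. max(5,6)=6c; end=43; A:t6 B:t7
  8. 7=7c; end=50; A:t6 B:t7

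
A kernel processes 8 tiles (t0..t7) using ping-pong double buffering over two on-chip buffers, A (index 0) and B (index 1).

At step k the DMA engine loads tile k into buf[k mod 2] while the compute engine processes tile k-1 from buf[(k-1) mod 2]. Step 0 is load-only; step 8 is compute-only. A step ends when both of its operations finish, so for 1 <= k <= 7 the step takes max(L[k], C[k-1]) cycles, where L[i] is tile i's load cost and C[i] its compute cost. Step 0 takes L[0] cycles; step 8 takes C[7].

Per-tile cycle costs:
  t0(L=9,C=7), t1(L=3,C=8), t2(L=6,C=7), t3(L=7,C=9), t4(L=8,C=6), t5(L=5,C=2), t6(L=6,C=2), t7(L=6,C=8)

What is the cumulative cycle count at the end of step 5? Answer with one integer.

k=0 load=t0/9c comp=- wait=9 total=9
k=1 load=t1/3c comp=t0/7c wait=7 total=16
k=2 load=t2/6c comp=t1/8c wait=8 total=24
k=3 load=t3/7c comp=t2/7c wait=7 total=31
k=4 load=t4/8c comp=t3/9c wait=9 total=40
k=5 load=t5/5c comp=t4/6c wait=6 total=46
k=6 load=t6/6c comp=t5/2c wait=6 total=52
k=7 load=t7/6c comp=t6/2c wait=6 total=58
k=8 load=- comp=t7/8c wait=8 total=66

end_cycle[5] = 46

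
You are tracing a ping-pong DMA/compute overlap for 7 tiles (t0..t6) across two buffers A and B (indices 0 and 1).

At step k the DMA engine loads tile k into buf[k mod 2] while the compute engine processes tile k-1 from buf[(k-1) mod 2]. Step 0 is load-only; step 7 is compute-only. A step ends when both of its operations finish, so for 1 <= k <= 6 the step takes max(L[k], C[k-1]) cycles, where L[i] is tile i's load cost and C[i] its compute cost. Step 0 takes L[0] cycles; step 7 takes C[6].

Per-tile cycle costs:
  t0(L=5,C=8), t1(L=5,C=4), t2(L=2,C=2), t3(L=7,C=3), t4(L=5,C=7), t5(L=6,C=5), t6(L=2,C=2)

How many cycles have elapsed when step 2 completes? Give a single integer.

end_cycle[2] = 17

k=0 load=t0/5c comp=- wait=5 total=5
k=1 load=t1/5c comp=t0/8c wait=8 total=13
k=2 load=t2/2c comp=t1/4c wait=4 total=17
k=3 load=t3/7c comp=t2/2c wait=7 total=24
k=4 load=t4/5c comp=t3/3c wait=5 total=29
k=5 load=t5/6c comp=t4/7c wait=7 total=36
k=6 load=t6/2c comp=t5/5c wait=5 total=41
k=7 load=- comp=t6/2c wait=2 total=43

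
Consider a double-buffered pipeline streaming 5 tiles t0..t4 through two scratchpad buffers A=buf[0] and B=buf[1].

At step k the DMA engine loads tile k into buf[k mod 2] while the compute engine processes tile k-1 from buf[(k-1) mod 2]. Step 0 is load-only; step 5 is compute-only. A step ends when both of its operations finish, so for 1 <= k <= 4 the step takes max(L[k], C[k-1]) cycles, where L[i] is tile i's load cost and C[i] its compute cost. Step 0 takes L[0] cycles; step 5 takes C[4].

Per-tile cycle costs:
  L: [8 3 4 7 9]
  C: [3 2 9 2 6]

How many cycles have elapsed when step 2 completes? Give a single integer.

end_cycle[2] = 15

[0] DMA t0→A (8c) ∥ CU idle ⇒ 8c, clock 8
[1] DMA t1→B (3c) ∥ CU A:t0 (3c) ⇒ 3c, clock 11
[2] DMA t2→A (4c) ∥ CU B:t1 (2c) ⇒ 4c, clock 15
[3] DMA t3→B (7c) ∥ CU A:t2 (9c) ⇒ 9c, clock 24
[4] DMA t4→A (9c) ∥ CU B:t3 (2c) ⇒ 9c, clock 33
[5] DMA idle ∥ CU A:t4 (6c) ⇒ 6c, clock 39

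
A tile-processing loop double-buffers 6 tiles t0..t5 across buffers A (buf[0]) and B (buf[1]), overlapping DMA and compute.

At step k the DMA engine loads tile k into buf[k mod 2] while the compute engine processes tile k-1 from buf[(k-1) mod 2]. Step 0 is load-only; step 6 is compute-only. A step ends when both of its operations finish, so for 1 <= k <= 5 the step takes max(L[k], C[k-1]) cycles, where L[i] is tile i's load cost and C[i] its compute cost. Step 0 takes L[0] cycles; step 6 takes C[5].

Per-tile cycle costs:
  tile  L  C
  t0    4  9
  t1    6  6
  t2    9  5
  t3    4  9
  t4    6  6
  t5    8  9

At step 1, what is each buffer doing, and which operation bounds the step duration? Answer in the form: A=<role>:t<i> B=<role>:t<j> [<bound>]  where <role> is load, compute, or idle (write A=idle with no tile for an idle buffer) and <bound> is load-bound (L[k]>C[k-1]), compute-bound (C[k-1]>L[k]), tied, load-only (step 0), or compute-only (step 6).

step 1: A=compute:t0 B=load:t1 [compute-bound]

k=0 load=t0/4c comp=- wait=4 total=4
k=1 load=t1/6c comp=t0/9c wait=9 total=13
k=2 load=t2/9c comp=t1/6c wait=9 total=22
k=3 load=t3/4c comp=t2/5c wait=5 total=27
k=4 load=t4/6c comp=t3/9c wait=9 total=36
k=5 load=t5/8c comp=t4/6c wait=8 total=44
k=6 load=- comp=t5/9c wait=9 total=53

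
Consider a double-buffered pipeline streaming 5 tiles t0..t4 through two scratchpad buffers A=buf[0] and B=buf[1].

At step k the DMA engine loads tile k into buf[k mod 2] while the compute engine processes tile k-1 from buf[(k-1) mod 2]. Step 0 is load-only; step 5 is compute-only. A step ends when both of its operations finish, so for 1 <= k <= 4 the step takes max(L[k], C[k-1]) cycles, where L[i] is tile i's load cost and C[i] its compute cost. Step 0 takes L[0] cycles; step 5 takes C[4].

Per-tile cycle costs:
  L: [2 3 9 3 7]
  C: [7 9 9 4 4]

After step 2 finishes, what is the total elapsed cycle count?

end_cycle[2] = 18

  0. 2=2c; end=2; A:t0 B:-
  1. max(3,7)=7c; end=9; A:t0 B:t1
  2. max(9,9)=9c; end=18; A:t2 B:t1
  3. max(3,9)=9c; end=27; A:t2 B:t3
  4. max(7,4)=7c; end=34; A:t4 B:t3
  5. 4=4c; end=38; A:t4 B:t3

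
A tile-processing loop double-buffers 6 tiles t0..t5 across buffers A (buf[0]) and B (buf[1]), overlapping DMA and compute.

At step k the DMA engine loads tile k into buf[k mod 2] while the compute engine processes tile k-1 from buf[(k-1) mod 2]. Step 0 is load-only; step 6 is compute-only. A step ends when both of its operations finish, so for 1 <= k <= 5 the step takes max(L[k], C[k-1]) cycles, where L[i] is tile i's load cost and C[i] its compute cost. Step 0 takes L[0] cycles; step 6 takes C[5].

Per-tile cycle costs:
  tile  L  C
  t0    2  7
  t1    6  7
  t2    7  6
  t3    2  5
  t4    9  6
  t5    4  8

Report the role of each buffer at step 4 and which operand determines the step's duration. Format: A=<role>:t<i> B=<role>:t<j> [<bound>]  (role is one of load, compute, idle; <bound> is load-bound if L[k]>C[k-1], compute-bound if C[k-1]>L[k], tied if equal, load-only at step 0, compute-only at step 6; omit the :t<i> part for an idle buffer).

k=0 load=t0/2c comp=- wait=2 total=2
k=1 load=t1/6c comp=t0/7c wait=7 total=9
k=2 load=t2/7c comp=t1/7c wait=7 total=16
k=3 load=t3/2c comp=t2/6c wait=6 total=22
k=4 load=t4/9c comp=t3/5c wait=9 total=31
k=5 load=t5/4c comp=t4/6c wait=6 total=37
k=6 load=- comp=t5/8c wait=8 total=45

step 4: A=load:t4 B=compute:t3 [load-bound]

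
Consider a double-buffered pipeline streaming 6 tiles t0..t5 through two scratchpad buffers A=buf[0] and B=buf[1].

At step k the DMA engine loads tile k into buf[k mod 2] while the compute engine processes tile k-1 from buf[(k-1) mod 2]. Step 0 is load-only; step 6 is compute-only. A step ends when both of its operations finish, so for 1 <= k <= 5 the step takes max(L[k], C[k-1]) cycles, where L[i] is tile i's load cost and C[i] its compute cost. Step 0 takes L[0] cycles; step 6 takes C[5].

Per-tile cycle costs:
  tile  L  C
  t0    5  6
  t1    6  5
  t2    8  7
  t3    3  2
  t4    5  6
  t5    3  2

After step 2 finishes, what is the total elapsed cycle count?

  0. 5=5c; end=5; A:t0 B:-
  1. max(6,6)=6c; end=11; A:t0 B:t1
  2. max(8,5)=8c; end=19; A:t2 B:t1
  3. max(3,7)=7c; end=26; A:t2 B:t3
  4. max(5,2)=5c; end=31; A:t4 B:t3
  5. max(3,6)=6c; end=37; A:t4 B:t5
  6. 2=2c; end=39; A:t4 B:t5

end_cycle[2] = 19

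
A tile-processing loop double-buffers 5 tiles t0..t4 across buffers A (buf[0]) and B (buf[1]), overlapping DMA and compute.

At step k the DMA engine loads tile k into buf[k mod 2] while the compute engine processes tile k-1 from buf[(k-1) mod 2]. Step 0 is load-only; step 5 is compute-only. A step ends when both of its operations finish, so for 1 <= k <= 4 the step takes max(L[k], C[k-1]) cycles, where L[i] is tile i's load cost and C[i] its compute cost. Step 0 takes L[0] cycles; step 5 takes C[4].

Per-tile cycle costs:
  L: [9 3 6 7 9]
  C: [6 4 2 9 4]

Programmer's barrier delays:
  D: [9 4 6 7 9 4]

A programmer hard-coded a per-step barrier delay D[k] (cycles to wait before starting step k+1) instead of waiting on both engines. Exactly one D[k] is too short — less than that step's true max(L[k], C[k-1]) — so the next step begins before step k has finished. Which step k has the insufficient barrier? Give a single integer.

k=0 barrier L[0]=9→9c, D[0]=9 ok
k=1 barrier max(L[1]=3,C[0]=6)→6c, D[1]=4 SHORT
k=2 barrier max(L[2]=6,C[1]=4)→6c, D[2]=6 ok
k=3 barrier max(L[3]=7,C[2]=2)→7c, D[3]=7 ok
k=4 barrier max(L[4]=9,C[3]=9)→9c, D[4]=9 ok
k=5 barrier C[4]=4→4c, D[5]=4 ok

hazard at step 1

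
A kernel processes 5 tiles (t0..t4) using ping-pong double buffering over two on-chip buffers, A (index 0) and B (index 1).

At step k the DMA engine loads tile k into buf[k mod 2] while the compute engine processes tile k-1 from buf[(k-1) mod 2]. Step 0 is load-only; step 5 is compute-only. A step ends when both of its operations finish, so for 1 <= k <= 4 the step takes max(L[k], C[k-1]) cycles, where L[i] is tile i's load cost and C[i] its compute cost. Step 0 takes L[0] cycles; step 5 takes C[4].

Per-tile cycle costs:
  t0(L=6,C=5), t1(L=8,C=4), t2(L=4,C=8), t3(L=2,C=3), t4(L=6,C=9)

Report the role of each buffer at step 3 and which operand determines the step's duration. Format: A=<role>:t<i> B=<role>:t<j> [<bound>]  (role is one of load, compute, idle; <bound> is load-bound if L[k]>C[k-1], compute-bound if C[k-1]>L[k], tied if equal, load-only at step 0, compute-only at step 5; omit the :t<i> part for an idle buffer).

[0] DMA t0→A (6c) ∥ CU idle ⇒ 6c, clock 6
[1] DMA t1→B (8c) ∥ CU A:t0 (5c) ⇒ 8c, clock 14
[2] DMA t2→A (4c) ∥ CU B:t1 (4c) ⇒ 4c, clock 18
[3] DMA t3→B (2c) ∥ CU A:t2 (8c) ⇒ 8c, clock 26
[4] DMA t4→A (6c) ∥ CU B:t3 (3c) ⇒ 6c, clock 32
[5] DMA idle ∥ CU A:t4 (9c) ⇒ 9c, clock 41

step 3: A=compute:t2 B=load:t3 [compute-bound]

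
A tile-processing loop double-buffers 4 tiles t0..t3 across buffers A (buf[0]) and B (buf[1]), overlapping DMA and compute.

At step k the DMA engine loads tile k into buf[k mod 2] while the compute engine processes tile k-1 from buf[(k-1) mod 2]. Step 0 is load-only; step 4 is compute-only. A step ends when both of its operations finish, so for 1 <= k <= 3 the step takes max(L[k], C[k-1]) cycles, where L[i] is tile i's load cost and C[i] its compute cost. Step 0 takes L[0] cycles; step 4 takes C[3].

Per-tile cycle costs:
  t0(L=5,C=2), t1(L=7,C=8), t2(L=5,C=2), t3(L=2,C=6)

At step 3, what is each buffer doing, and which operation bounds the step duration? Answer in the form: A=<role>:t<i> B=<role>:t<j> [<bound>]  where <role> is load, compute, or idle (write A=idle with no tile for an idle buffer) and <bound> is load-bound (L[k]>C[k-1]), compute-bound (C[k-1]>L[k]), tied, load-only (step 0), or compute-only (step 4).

step 3: A=compute:t2 B=load:t3 [tied]

k=0 load=t0/5c comp=- wait=5 total=5
k=1 load=t1/7c comp=t0/2c wait=7 total=12
k=2 load=t2/5c comp=t1/8c wait=8 total=20
k=3 load=t3/2c comp=t2/2c wait=2 total=22
k=4 load=- comp=t3/6c wait=6 total=28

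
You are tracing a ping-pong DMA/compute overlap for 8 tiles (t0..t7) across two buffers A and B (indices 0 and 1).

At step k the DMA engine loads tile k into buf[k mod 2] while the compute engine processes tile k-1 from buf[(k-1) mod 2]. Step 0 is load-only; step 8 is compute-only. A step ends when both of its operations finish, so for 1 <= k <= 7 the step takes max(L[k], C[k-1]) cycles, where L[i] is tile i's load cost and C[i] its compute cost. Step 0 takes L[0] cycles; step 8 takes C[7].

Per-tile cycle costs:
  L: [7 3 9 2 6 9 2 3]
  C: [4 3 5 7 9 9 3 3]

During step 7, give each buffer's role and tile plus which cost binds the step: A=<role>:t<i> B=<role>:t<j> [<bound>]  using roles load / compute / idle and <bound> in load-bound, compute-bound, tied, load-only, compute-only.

  0. 7=7c; end=7; A:t0 B:-
  1. max(3,4)=4c; end=11; A:t0 B:t1
  2. max(9,3)=9c; end=20; A:t2 B:t1
  3. max(2,5)=5c; end=25; A:t2 B:t3
  4. max(6,7)=7c; end=32; A:t4 B:t3
  5. max(9,9)=9c; end=41; A:t4 B:t5
  6. max(2,9)=9c; end=50; A:t6 B:t5
  7. max(3,3)=3c; end=53; A:t6 B:t7
  8. 3=3c; end=56; A:t6 B:t7

step 7: A=compute:t6 B=load:t7 [tied]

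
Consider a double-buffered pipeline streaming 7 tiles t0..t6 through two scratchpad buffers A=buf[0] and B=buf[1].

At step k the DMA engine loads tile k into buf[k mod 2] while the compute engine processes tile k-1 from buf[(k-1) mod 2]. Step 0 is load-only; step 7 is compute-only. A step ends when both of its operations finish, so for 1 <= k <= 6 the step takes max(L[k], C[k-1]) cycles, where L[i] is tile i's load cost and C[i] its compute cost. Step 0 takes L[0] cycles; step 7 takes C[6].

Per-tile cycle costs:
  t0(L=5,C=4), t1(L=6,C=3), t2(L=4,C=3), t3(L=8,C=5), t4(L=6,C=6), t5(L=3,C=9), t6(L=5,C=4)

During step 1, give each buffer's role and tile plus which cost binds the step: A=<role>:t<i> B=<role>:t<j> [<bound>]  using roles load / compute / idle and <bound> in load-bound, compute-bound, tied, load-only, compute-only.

[0] DMA t0→A (5c) ∥ CU idle ⇒ 5c, clock 5
[1] DMA t1→B (6c) ∥ CU A:t0 (4c) ⇒ 6c, clock 11
[2] DMA t2→A (4c) ∥ CU B:t1 (3c) ⇒ 4c, clock 15
[3] DMA t3→B (8c) ∥ CU A:t2 (3c) ⇒ 8c, clock 23
[4] DMA t4→A (6c) ∥ CU B:t3 (5c) ⇒ 6c, clock 29
[5] DMA t5→B (3c) ∥ CU A:t4 (6c) ⇒ 6c, clock 35
[6] DMA t6→A (5c) ∥ CU B:t5 (9c) ⇒ 9c, clock 44
[7] DMA idle ∥ CU A:t6 (4c) ⇒ 4c, clock 48

step 1: A=compute:t0 B=load:t1 [load-bound]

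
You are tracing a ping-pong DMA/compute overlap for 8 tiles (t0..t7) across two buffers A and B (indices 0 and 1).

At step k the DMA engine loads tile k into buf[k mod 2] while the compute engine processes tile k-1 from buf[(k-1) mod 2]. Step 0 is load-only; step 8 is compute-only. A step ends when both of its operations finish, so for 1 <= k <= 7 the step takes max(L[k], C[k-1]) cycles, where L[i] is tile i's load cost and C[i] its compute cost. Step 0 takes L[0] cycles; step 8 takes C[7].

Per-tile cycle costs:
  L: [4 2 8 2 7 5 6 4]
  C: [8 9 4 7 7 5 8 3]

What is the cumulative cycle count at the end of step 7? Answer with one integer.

end_cycle[7] = 53

step 0: L[0]=4 → dur=4, Σ=4 | A=load:t0 B=idle [load-only]
step 1: L[1]=2 C[0]=8 → dur=8, Σ=12 | A=compute:t0 B=load:t1 [compute-bound]
step 2: L[2]=8 C[1]=9 → dur=9, Σ=21 | A=load:t2 B=compute:t1 [compute-bound]
step 3: L[3]=2 C[2]=4 → dur=4, Σ=25 | A=compute:t2 B=load:t3 [compute-bound]
step 4: L[4]=7 C[3]=7 → dur=7, Σ=32 | A=load:t4 B=compute:t3 [tied]
step 5: L[5]=5 C[4]=7 → dur=7, Σ=39 | A=compute:t4 B=load:t5 [compute-bound]
step 6: L[6]=6 C[5]=5 → dur=6, Σ=45 | A=load:t6 B=compute:t5 [load-bound]
step 7: L[7]=4 C[6]=8 → dur=8, Σ=53 | A=compute:t6 B=load:t7 [compute-bound]
step 8: C[7]=3 → dur=3, Σ=56 | A=idle B=compute:t7 [compute-only]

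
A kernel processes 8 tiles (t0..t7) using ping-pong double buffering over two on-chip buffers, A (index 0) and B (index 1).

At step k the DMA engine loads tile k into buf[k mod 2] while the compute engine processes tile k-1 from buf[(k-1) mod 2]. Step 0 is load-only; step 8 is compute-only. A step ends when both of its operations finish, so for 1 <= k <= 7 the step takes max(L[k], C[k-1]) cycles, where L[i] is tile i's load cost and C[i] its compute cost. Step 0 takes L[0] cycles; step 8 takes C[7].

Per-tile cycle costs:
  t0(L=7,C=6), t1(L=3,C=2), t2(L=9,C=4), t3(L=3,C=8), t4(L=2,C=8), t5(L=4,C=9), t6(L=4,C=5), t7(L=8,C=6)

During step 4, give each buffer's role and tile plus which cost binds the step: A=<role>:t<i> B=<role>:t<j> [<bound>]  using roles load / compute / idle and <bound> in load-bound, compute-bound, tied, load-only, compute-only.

step 4: A=load:t4 B=compute:t3 [compute-bound]

  0. 7=7c; end=7; A:t0 B:-
  1. max(3,6)=6c; end=13; A:t0 B:t1
  2. max(9,2)=9c; end=22; A:t2 B:t1
  3. max(3,4)=4c; end=26; A:t2 B:t3
  4. max(2,8)=8c; end=34; A:t4 B:t3
  5. max(4,8)=8c; end=42; A:t4 B:t5
  6. max(4,9)=9c; end=51; A:t6 B:t5
  7. max(8,5)=8c; end=59; A:t6 B:t7
  8. 6=6c; end=65; A:t6 B:t7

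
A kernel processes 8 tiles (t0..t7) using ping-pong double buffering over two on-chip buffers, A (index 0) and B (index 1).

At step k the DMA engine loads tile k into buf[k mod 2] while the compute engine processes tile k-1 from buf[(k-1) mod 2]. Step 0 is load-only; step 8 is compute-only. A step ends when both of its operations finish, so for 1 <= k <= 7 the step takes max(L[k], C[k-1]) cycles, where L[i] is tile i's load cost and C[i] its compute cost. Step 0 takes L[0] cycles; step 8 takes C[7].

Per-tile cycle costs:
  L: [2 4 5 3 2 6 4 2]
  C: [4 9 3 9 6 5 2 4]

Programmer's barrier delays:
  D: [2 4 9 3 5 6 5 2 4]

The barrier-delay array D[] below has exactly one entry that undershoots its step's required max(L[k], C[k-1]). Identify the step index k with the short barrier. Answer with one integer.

[0] required=L[0]=2=2 vs D=2 ok
[1] required=max(L[1]=4,C[0]=4)=4 vs D=4 ok
[2] required=max(L[2]=5,C[1]=9)=9 vs D=9 ok
[3] required=max(L[3]=3,C[2]=3)=3 vs D=3 ok
[4] required=max(L[4]=2,C[3]=9)=9 vs D=5 SHORT
[5] required=max(L[5]=6,C[4]=6)=6 vs D=6 ok
[6] required=max(L[6]=4,C[5]=5)=5 vs D=5 ok
[7] required=max(L[7]=2,C[6]=2)=2 vs D=2 ok
[8] required=C[7]=4=4 vs D=4 ok

hazard at step 4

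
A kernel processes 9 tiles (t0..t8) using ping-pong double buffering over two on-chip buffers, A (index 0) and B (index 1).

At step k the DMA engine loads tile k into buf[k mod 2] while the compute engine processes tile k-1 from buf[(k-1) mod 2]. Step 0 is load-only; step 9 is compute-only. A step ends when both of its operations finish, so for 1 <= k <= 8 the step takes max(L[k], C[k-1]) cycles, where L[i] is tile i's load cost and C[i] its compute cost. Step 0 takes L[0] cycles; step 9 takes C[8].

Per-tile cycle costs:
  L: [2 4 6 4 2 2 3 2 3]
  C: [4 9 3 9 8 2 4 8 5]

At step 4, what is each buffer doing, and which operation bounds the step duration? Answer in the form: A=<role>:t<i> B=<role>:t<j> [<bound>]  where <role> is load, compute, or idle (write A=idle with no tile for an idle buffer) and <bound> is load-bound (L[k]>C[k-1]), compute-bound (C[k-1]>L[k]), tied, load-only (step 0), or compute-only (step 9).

step 4: A=load:t4 B=compute:t3 [compute-bound]

step 0: L[0]=2 → dur=2, Σ=2 | A=load:t0 B=idle [load-only]
step 1: L[1]=4 C[0]=4 → dur=4, Σ=6 | A=compute:t0 B=load:t1 [tied]
step 2: L[2]=6 C[1]=9 → dur=9, Σ=15 | A=load:t2 B=compute:t1 [compute-bound]
step 3: L[3]=4 C[2]=3 → dur=4, Σ=19 | A=compute:t2 B=load:t3 [load-bound]
step 4: L[4]=2 C[3]=9 → dur=9, Σ=28 | A=load:t4 B=compute:t3 [compute-bound]
step 5: L[5]=2 C[4]=8 → dur=8, Σ=36 | A=compute:t4 B=load:t5 [compute-bound]
step 6: L[6]=3 C[5]=2 → dur=3, Σ=39 | A=load:t6 B=compute:t5 [load-bound]
step 7: L[7]=2 C[6]=4 → dur=4, Σ=43 | A=compute:t6 B=load:t7 [compute-bound]
step 8: L[8]=3 C[7]=8 → dur=8, Σ=51 | A=load:t8 B=compute:t7 [compute-bound]
step 9: C[8]=5 → dur=5, Σ=56 | A=compute:t8 B=idle [compute-only]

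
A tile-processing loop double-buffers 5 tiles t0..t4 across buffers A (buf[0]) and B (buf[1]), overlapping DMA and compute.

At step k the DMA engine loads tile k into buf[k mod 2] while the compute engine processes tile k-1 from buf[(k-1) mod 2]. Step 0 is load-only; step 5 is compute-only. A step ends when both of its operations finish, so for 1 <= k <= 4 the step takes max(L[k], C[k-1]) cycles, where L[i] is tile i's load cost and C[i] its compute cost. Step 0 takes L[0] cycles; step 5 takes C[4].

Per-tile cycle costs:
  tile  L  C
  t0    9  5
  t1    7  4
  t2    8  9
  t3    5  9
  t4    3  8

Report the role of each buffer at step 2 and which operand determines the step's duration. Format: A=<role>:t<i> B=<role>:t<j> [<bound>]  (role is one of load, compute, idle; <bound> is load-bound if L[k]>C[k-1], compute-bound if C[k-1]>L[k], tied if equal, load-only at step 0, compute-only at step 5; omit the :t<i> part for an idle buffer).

[0] DMA t0→A (9c) ∥ CU idle ⇒ 9c, clock 9
[1] DMA t1→B (7c) ∥ CU A:t0 (5c) ⇒ 7c, clock 16
[2] DMA t2→A (8c) ∥ CU B:t1 (4c) ⇒ 8c, clock 24
[3] DMA t3→B (5c) ∥ CU A:t2 (9c) ⇒ 9c, clock 33
[4] DMA t4→A (3c) ∥ CU B:t3 (9c) ⇒ 9c, clock 42
[5] DMA idle ∥ CU A:t4 (8c) ⇒ 8c, clock 50

step 2: A=load:t2 B=compute:t1 [load-bound]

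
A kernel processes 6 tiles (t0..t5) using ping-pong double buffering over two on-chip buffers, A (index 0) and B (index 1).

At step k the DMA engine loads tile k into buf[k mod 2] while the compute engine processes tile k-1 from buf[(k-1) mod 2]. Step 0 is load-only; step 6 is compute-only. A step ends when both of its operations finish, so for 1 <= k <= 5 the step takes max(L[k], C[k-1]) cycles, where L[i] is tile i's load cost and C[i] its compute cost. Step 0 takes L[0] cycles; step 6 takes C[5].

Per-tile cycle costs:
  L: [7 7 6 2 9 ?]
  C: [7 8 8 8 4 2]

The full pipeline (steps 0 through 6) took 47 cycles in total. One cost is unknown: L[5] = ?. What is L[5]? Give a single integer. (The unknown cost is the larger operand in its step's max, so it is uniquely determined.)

step 0 = dur = L[0]=7 = 7
step 1 = dur = max(L[1]=7, C[0]=7) = 7
step 2 = dur = max(L[2]=6, C[1]=8) = 8
step 3 = dur = max(L[3]=2, C[2]=8) = 8
step 4 = dur = max(L[4]=9, C[3]=8) = 9
step 5 = dur = max(L[5]=?, C[4]=4) = L[5]  (unknown; binding)
step 6 = dur = C[5]=2 = 2
sum of known step durations = 41
dur[5] = total - known = 47 - 41 = 6
L[5] is the binding max in step 5, so L[5] = dur[5] = 6

L[5] = 6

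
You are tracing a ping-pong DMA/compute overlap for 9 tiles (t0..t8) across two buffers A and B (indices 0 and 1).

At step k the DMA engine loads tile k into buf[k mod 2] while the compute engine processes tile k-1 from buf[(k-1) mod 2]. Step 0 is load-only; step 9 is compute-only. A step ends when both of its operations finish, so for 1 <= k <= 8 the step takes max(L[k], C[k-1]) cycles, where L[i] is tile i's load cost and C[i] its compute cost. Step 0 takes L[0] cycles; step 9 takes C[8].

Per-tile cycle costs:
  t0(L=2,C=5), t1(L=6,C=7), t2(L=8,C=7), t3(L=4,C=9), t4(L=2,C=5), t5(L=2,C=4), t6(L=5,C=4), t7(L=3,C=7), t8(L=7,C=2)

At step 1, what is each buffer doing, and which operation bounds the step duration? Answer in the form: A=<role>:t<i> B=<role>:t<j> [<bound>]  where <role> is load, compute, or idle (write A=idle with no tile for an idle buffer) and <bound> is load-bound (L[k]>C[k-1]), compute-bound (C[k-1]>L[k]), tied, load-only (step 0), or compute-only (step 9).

step 1: A=compute:t0 B=load:t1 [load-bound]

k=0 load=t0/2c comp=- wait=2 total=2
k=1 load=t1/6c comp=t0/5c wait=6 total=8
k=2 load=t2/8c comp=t1/7c wait=8 total=16
k=3 load=t3/4c comp=t2/7c wait=7 total=23
k=4 load=t4/2c comp=t3/9c wait=9 total=32
k=5 load=t5/2c comp=t4/5c wait=5 total=37
k=6 load=t6/5c comp=t5/4c wait=5 total=42
k=7 load=t7/3c comp=t6/4c wait=4 total=46
k=8 load=t8/7c comp=t7/7c wait=7 total=53
k=9 load=- comp=t8/2c wait=2 total=55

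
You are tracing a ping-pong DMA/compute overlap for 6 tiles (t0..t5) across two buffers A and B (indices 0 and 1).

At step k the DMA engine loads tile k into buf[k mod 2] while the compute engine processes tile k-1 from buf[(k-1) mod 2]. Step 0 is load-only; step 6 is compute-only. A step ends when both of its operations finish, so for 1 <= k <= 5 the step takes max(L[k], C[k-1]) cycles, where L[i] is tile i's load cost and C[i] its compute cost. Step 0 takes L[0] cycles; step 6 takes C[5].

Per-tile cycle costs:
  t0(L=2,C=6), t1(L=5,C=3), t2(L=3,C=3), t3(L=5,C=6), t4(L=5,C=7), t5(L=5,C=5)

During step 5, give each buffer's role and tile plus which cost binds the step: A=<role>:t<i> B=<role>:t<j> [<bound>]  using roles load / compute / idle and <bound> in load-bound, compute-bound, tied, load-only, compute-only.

step 5: A=compute:t4 B=load:t5 [compute-bound]

step 0: L[0]=2 → dur=2, Σ=2 | A=load:t0 B=idle [load-only]
step 1: L[1]=5 C[0]=6 → dur=6, Σ=8 | A=compute:t0 B=load:t1 [compute-bound]
step 2: L[2]=3 C[1]=3 → dur=3, Σ=11 | A=load:t2 B=compute:t1 [tied]
step 3: L[3]=5 C[2]=3 → dur=5, Σ=16 | A=compute:t2 B=load:t3 [load-bound]
step 4: L[4]=5 C[3]=6 → dur=6, Σ=22 | A=load:t4 B=compute:t3 [compute-bound]
step 5: L[5]=5 C[4]=7 → dur=7, Σ=29 | A=compute:t4 B=load:t5 [compute-bound]
step 6: C[5]=5 → dur=5, Σ=34 | A=idle B=compute:t5 [compute-only]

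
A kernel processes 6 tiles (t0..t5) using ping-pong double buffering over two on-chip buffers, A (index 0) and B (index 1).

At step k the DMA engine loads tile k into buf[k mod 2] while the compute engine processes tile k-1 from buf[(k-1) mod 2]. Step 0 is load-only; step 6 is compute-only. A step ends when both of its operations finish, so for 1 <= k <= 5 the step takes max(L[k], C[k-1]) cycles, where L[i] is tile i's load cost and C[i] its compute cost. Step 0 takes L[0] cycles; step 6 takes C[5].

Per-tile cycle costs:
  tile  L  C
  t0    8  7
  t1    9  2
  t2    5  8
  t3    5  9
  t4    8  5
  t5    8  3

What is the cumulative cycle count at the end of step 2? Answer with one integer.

end_cycle[2] = 22

k=0 load=t0/8c comp=- wait=8 total=8
k=1 load=t1/9c comp=t0/7c wait=9 total=17
k=2 load=t2/5c comp=t1/2c wait=5 total=22
k=3 load=t3/5c comp=t2/8c wait=8 total=30
k=4 load=t4/8c comp=t3/9c wait=9 total=39
k=5 load=t5/8c comp=t4/5c wait=8 total=47
k=6 load=- comp=t5/3c wait=3 total=50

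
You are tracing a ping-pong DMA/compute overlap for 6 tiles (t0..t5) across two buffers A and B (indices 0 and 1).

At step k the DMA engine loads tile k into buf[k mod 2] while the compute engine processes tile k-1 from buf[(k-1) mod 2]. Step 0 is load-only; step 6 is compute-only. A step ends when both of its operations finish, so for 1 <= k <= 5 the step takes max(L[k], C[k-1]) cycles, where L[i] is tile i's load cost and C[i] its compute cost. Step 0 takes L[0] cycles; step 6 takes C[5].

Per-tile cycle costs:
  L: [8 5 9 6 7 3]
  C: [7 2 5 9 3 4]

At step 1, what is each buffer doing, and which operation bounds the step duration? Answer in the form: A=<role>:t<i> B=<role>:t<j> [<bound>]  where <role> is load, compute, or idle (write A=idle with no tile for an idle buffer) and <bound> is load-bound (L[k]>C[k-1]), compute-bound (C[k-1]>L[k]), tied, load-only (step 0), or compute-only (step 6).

step 1: A=compute:t0 B=load:t1 [compute-bound]

step 0: L[0]=8 → dur=8, Σ=8 | A=load:t0 B=idle [load-only]
step 1: L[1]=5 C[0]=7 → dur=7, Σ=15 | A=compute:t0 B=load:t1 [compute-bound]
step 2: L[2]=9 C[1]=2 → dur=9, Σ=24 | A=load:t2 B=compute:t1 [load-bound]
step 3: L[3]=6 C[2]=5 → dur=6, Σ=30 | A=compute:t2 B=load:t3 [load-bound]
step 4: L[4]=7 C[3]=9 → dur=9, Σ=39 | A=load:t4 B=compute:t3 [compute-bound]
step 5: L[5]=3 C[4]=3 → dur=3, Σ=42 | A=compute:t4 B=load:t5 [tied]
step 6: C[5]=4 → dur=4, Σ=46 | A=idle B=compute:t5 [compute-only]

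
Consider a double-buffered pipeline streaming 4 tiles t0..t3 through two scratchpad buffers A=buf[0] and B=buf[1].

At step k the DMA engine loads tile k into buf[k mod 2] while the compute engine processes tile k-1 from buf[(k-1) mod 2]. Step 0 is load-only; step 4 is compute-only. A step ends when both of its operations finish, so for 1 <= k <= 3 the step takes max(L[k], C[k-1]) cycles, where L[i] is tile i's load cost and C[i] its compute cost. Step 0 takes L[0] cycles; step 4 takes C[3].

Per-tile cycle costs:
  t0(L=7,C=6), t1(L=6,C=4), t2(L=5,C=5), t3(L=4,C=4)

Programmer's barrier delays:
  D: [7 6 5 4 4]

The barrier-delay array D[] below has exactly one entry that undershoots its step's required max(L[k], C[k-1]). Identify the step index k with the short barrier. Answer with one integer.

hazard at step 3

[0] required=L[0]=7=7 vs D=7 ok
[1] required=max(L[1]=6,C[0]=6)=6 vs D=6 ok
[2] required=max(L[2]=5,C[1]=4)=5 vs D=5 ok
[3] required=max(L[3]=4,C[2]=5)=5 vs D=4 SHORT
[4] required=C[3]=4=4 vs D=4 ok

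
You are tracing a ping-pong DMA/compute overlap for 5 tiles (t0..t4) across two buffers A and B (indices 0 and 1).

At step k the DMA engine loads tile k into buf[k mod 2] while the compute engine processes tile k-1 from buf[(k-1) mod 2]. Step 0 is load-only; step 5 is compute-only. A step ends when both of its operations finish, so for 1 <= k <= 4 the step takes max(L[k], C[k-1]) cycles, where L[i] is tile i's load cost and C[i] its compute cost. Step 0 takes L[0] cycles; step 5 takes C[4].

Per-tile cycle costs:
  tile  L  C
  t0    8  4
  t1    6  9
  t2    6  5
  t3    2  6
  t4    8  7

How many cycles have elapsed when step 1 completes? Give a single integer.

[0] DMA t0→A (8c) ∥ CU idle ⇒ 8c, clock 8
[1] DMA t1→B (6c) ∥ CU A:t0 (4c) ⇒ 6c, clock 14
[2] DMA t2→A (6c) ∥ CU B:t1 (9c) ⇒ 9c, clock 23
[3] DMA t3→B (2c) ∥ CU A:t2 (5c) ⇒ 5c, clock 28
[4] DMA t4→A (8c) ∥ CU B:t3 (6c) ⇒ 8c, clock 36
[5] DMA idle ∥ CU A:t4 (7c) ⇒ 7c, clock 43

end_cycle[1] = 14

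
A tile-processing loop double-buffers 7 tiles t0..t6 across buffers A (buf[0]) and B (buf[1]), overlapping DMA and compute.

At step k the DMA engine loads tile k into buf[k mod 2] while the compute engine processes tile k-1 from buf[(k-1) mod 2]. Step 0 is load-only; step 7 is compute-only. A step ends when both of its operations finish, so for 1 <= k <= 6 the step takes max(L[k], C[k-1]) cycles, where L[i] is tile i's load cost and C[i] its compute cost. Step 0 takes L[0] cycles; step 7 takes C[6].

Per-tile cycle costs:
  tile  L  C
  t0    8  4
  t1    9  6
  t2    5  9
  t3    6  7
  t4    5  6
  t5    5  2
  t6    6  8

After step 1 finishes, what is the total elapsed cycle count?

end_cycle[1] = 17

k=0 load=t0/8c comp=- wait=8 total=8
k=1 load=t1/9c comp=t0/4c wait=9 total=17
k=2 load=t2/5c comp=t1/6c wait=6 total=23
k=3 load=t3/6c comp=t2/9c wait=9 total=32
k=4 load=t4/5c comp=t3/7c wait=7 total=39
k=5 load=t5/5c comp=t4/6c wait=6 total=45
k=6 load=t6/6c comp=t5/2c wait=6 total=51
k=7 load=- comp=t6/8c wait=8 total=59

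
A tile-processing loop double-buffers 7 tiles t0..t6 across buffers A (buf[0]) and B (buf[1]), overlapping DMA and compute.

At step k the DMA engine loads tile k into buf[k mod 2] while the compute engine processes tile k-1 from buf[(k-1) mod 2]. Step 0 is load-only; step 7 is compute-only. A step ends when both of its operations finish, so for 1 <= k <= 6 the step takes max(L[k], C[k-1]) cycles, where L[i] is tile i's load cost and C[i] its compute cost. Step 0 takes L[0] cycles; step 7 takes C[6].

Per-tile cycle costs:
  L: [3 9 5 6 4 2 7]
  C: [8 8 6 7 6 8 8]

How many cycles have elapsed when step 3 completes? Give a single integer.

step 0: L[0]=3 → dur=3, Σ=3 | A=load:t0 B=idle [load-only]
step 1: L[1]=9 C[0]=8 → dur=9, Σ=12 | A=compute:t0 B=load:t1 [load-bound]
step 2: L[2]=5 C[1]=8 → dur=8, Σ=20 | A=load:t2 B=compute:t1 [compute-bound]
step 3: L[3]=6 C[2]=6 → dur=6, Σ=26 | A=compute:t2 B=load:t3 [tied]
step 4: L[4]=4 C[3]=7 → dur=7, Σ=33 | A=load:t4 B=compute:t3 [compute-bound]
step 5: L[5]=2 C[4]=6 → dur=6, Σ=39 | A=compute:t4 B=load:t5 [compute-bound]
step 6: L[6]=7 C[5]=8 → dur=8, Σ=47 | A=load:t6 B=compute:t5 [compute-bound]
step 7: C[6]=8 → dur=8, Σ=55 | A=compute:t6 B=idle [compute-only]

end_cycle[3] = 26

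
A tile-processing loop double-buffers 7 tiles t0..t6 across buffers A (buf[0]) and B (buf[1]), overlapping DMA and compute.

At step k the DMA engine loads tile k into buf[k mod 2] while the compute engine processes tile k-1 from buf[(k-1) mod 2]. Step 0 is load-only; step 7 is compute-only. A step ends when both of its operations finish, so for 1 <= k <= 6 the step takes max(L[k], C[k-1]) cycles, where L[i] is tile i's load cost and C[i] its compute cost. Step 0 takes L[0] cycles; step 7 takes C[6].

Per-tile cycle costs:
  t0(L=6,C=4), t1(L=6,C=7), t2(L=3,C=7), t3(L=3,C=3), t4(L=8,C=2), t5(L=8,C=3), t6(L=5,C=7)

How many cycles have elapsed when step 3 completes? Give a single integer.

k=0 load=t0/6c comp=- wait=6 total=6
k=1 load=t1/6c comp=t0/4c wait=6 total=12
k=2 load=t2/3c comp=t1/7c wait=7 total=19
k=3 load=t3/3c comp=t2/7c wait=7 total=26
k=4 load=t4/8c comp=t3/3c wait=8 total=34
k=5 load=t5/8c comp=t4/2c wait=8 total=42
k=6 load=t6/5c comp=t5/3c wait=5 total=47
k=7 load=- comp=t6/7c wait=7 total=54

end_cycle[3] = 26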